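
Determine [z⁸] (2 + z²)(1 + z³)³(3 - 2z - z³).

(2 + z²) has coefficients 2,0,1 for degrees 0…2.
(1 + z³)³ has coefficients 1,0,0,3,0,0,3,0,0 for degrees 0…8.
Finally multiplying by (3 - 2z - z³), the product of all factors after the first has coefficients 3,-2,0,8,-6,0,6,-6,0 for degrees 0…8.
[z⁸] = 2·0 + 1·6 = 6.

6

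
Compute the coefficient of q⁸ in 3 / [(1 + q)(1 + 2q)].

The denominator gives the recurrence a_n = −3a_(n−1) − 2a_(n−2) for n ≥ 2; the numerator fixes a_0 = 3, a_1 = -9.
Iterating: 3, -9, 21, -45, 93, -189, 381, -765, 1533, so a_8 = 1533.

1533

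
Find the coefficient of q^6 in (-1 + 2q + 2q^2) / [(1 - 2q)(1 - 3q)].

-307

The denominator gives the recurrence a_n = 5a_(n−1) − 6a_(n−2) for n ≥ 3; the numerator fixes a_0 = -1, a_1 = -3, a_2 = -7.
Iterating: -1, -3, -7, -17, -43, -113, -307, so a_6 = -307.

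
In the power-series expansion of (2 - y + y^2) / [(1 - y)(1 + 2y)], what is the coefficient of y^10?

The denominator gives the recurrence a_n = −a_(n−1) + 2a_(n−2) for n ≥ 3; the numerator fixes a_0 = 2, a_1 = -3, a_2 = 8.
Iterating: 2, -3, 8, -14, 30, -58, 118, -234, 470, -938, 1878, so a_10 = 1878.

1878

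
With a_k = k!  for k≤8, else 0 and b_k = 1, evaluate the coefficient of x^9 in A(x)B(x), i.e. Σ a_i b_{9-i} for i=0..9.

46234

This is [x^9] in the product of the two ordinary generating functions.
Σ = 1·1 + 1·1 + 2·1 + 6·1 + 24·1 + 120·1 + 720·1 + 5040·1 + 40320·1 + 0·1 = 46234.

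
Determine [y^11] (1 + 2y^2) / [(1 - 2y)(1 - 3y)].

643395

The denominator gives the recurrence a_n = 5a_(n−1) − 6a_(n−2) for n ≥ 3; the numerator fixes a_0 = 1, a_1 = 5, a_2 = 21.
Iterating: 1, 5, 21, 75, 249, 795, 2481, 7635, 23289, 70635, 213441, 643395, so a_11 = 643395.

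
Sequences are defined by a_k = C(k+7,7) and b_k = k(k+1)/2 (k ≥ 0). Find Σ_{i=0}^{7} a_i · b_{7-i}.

The convolution is the t^7 coefficient of A(t)B(t).
Σ = 1·28 + 8·21 + 36·15 + 120·10 + 330·6 + 792·3 + 1716·1 + 3432·0 = 8008.

8008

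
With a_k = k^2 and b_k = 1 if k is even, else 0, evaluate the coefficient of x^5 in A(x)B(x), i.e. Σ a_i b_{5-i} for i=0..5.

35

This is [x^5] in the product of the two ordinary generating functions.
Σ = 0·0 + 1·1 + 4·0 + 9·1 + 16·0 + 25·1 = 35.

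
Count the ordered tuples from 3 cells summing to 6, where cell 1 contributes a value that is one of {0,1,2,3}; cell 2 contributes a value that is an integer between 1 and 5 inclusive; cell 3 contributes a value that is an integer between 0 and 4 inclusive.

The generating function for the choices is (1 + x + x^2 + x^3)·(x + x^2 + x^3 + x^4 + x^5)·(1 + x + x^2 + x^3 + x^4); the count is [x^6].
(1 + x + x^2 + x^3) has coefficients 1,1,1,1 for degrees 0…3.
(x + x^2 + x^3 + x^4 + x^5) has coefficients 0,1,1,1,1,1,0 for degrees 0…6.
Finally multiplying by (1 + x + x^2 + x^3 + x^4), the product of all factors after the first has coefficients 0,1,2,3,4,5,4 for degrees 0…6.
[x^6] = 1·4 + 1·5 + 1·4 + 1·3 = 16.

16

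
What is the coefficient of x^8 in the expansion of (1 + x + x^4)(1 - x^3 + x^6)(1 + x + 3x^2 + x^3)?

3

(1 + x + x^4) has coefficients 1,1,0,0,1 for degrees 0…4.
(1 - x^3 + x^6) has coefficients 1,0,0,-1,0,0,1,0,0 for degrees 0…8.
Finally multiplying by (1 + x + 3x^2 + x^3), the product of all factors after the first has coefficients 1,1,3,0,-1,-3,0,1,3 for degrees 0…8.
[x^8] = 1·3 + 1·1 + 1·(-1) = 3.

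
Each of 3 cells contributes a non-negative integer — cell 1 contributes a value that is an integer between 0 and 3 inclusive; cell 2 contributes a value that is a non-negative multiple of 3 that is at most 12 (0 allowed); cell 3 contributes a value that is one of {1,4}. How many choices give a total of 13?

4

The generating function for the choices is (1 + z + z^2 + z^3)·(1 + z^3 + z^6 + z^9 + z^12)·(z + z^4); the count is [z^13].
(1 + z + z^2 + z^3) has coefficients 1,1,1,1 for degrees 0…3.
(1 + z^3 + z^6 + z^9 + z^12) has coefficients 1,0,0,1,0,0,1,0,0,1,0,0,1,0 for degrees 0…13.
Finally multiplying by (z + z^4), the product of all factors after the first has coefficients 0,1,0,0,2,0,0,2,0,0,2,0,0,2 for degrees 0…13.
[z^13] = 1·2 + 1·0 + 1·0 + 1·2 = 4.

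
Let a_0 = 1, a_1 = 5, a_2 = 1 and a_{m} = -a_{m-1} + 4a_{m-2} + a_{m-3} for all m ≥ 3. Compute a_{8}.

The ordinary generating function has denominator 1 + x - 4x^2 - x^3.
Iterating the recurrence: a_0,…,a_{8} = 1, 5, 1, 20, -11, 92, -116, 473, -845.

-845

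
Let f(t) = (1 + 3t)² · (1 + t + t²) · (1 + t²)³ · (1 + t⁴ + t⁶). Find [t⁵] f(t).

73

(1 + 3t)² has coefficients 1,6,9 for degrees 0…2.
(1 + t + t²) has coefficients 1,1,1,0,0,0 for degrees 0…5.
Multiplying by (1 + t²)³ gives running coefficients 1,1,4,3,6,3 for degrees 0…5.
Finally multiplying by (1 + t⁴ + t⁶), the product of all factors after the first has coefficients 1,1,4,3,7,4 for degrees 0…5.
[t⁵] = 1·4 + 6·7 + 9·3 = 73.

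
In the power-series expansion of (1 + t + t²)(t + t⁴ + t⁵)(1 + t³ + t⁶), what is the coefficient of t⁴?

2

(1 + t + t²) has coefficients 1,1,1 for degrees 0…2.
(t + t⁴ + t⁵) has coefficients 0,1,0,0,1 for degrees 0…4.
Finally multiplying by (1 + t³ + t⁶), the product of all factors after the first has coefficients 0,1,0,0,2 for degrees 0…4.
[t⁴] = 1·2 + 1·0 + 1·0 = 2.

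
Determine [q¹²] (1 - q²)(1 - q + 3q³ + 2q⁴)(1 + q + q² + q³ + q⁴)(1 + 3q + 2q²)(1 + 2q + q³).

(1 - q²) has coefficients 1,0,-1 for degrees 0…2.
(1 - q + 3q³ + 2q⁴) has coefficients 1,-1,0,3,2,0,0,0,0,0,0,0,0 for degrees 0…12.
Multiplying by (1 + q + q² + q³ + q⁴) gives running coefficients 1,0,0,3,5,4,5,5,2,0,0,0,0 for degrees 0…12.
Multiplying by (1 + 3q + 2q²) gives running coefficients 1,3,2,3,14,25,27,28,27,16,4,0,0 for degrees 0…12.
Finally multiplying by (1 + 2q + q³), the product of all factors after the first has coefficients 1,5,8,8,23,55,80,96,108,97,64,35,16 for degrees 0…12.
[q¹²] = 1·16 − 1·64 = -48.

-48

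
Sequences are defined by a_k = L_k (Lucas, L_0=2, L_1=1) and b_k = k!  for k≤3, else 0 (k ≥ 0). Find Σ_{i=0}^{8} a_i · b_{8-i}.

178

The convolution is the t^8 coefficient of A(t)B(t).
Σ = 2·0 + 1·0 + 3·0 + 4·0 + 7·0 + 11·6 + 18·2 + 29·1 + 47·1 = 178.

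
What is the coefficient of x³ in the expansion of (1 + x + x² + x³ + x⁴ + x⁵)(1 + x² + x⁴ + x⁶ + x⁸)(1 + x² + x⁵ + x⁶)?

(1 + x + x² + x³ + x⁴ + x⁵) has coefficients 1,1,1,1 for degrees 0…3.
(1 + x² + x⁴ + x⁶ + x⁸) has coefficients 1,0,1,0 for degrees 0…3.
Finally multiplying by (1 + x² + x⁵ + x⁶), the product of all factors after the first has coefficients 1,0,2,0 for degrees 0…3.
[x³] = 1·0 + 1·2 + 1·0 + 1·1 = 3.

3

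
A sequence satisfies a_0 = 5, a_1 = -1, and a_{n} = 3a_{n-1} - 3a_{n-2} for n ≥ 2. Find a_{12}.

3645

The ordinary generating function has denominator 1 - 3y + 3y^2.
Iterating the recurrence: a_0,…,a_{12} = 5, -1, -18, -51, -99, -144, -135, 27, 486, 1377, 2673, 3888, 3645.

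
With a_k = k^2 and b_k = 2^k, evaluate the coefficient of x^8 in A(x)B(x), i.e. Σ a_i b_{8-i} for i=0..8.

This is [x^8] in the product of the two ordinary generating functions.
Σ = 0·256 + 1·128 + 4·64 + 9·32 + 16·16 + 25·8 + 36·4 + 49·2 + 64·1 = 1434.

1434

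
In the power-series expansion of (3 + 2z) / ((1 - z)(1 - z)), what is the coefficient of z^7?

38

The denominator gives the recurrence a_n = 2a_(n−1) − a_(n−2) for n ≥ 2; the numerator fixes a_0 = 3, a_1 = 8.
Iterating: 3, 8, 13, 18, 23, 28, 33, 38, so a_7 = 38.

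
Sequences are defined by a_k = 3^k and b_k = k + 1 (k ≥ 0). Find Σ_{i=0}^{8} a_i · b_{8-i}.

Write out a_i and b_{8-i} for i = 0,…,8 and sum the products.
Σ = 1·9 + 3·8 + 9·7 + 27·6 + 81·5 + 243·4 + 729·3 + 2187·2 + 6561·1 = 14757.

14757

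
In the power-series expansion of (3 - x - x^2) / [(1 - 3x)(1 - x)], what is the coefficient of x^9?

75451

The denominator gives the recurrence a_n = 4a_(n−1) − 3a_(n−2) for n ≥ 3; the numerator fixes a_0 = 3, a_1 = 11, a_2 = 34.
Iterating: 3, 11, 34, 103, 310, 931, 2794, 8383, 25150, 75451, so a_9 = 75451.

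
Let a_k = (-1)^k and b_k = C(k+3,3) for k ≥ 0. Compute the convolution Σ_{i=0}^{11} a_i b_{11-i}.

This is [x^11] in the product of the two ordinary generating functions.
Σ = 1·364 − 1·286 + 1·220 − 1·165 + 1·120 − 1·84 + 1·56 − 1·35 + 1·20 − 1·10 + 1·4 − 1·1 = 203.

203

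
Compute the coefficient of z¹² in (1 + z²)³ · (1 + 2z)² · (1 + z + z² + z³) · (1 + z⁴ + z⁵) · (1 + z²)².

(1 + z²)³ has coefficients 1,0,3,0,3,0,1 for degrees 0…6.
(1 + 2z)² has coefficients 1,4,4,0,0,0,0,0,0,0,0,0,0 for degrees 0…12.
Multiplying by (1 + z + z² + z³) gives running coefficients 1,5,9,9,8,4,0,0,0,0,0,0,0 for degrees 0…12.
Multiplying by (1 + z⁴ + z⁵) gives running coefficients 1,5,9,9,9,10,14,18,17,12,4,0,0 for degrees 0…12.
Finally multiplying by (1 + z²)², the product of all factors after the first has coefficients 1,5,11,19,28,33,41,47,54,58,52,42,25 for degrees 0…12.
[z¹²] = 1·25 + 3·52 + 3·54 + 1·41 = 384.

384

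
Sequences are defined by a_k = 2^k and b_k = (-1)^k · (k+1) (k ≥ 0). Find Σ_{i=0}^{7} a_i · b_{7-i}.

54

The convolution is the x^7 coefficient of A(x)B(x).
Σ = 1·(-8) + 2·7 + 4·(-6) + 8·5 + 16·(-4) + 32·3 + 64·(-2) + 128·1 = 54.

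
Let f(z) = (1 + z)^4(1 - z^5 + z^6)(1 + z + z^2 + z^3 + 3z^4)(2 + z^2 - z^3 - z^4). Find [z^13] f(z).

(1 + z)^4 has coefficients 1,4,6,4,1 for degrees 0…4.
(1 - z^5 + z^6) has coefficients 1,0,0,0,0,-1,1,0,0,0,0,0,0,0 for degrees 0…13.
Multiplying by (1 + z + z^2 + z^3 + 3z^4) gives running coefficients 1,1,1,1,3,-1,0,0,0,-2,3,0,0,0 for degrees 0…13.
Finally multiplying by (2 + z^2 - z^3 - z^4), the product of all factors after the first has coefficients 2,2,3,2,5,-3,1,-5,-2,-3,6,-2,5,-1 for degrees 0…13.
[z^13] = 1·(-1) + 4·5 + 6·(-2) + 4·6 + 1·(-3) = 28.

28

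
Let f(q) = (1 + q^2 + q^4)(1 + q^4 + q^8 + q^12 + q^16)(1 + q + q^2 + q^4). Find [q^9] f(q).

2

(1 + q^2 + q^4) has coefficients 1,0,1,0,1 for degrees 0…4.
(1 + q^4 + q^8 + q^12 + q^16) has coefficients 1,0,0,0,1,0,0,0,1,0 for degrees 0…9.
Finally multiplying by (1 + q + q^2 + q^4), the product of all factors after the first has coefficients 1,1,1,0,2,1,1,0,2,1 for degrees 0…9.
[q^9] = 1·1 + 1·0 + 1·1 = 2.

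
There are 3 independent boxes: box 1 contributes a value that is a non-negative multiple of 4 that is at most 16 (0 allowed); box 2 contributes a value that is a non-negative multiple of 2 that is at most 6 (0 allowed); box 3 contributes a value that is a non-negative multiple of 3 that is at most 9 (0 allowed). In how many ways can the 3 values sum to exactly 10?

4

The generating function for the choices is (1 + t⁴ + t⁸ + t¹² + t¹⁶)·(1 + t² + t⁴ + t⁶)·(1 + t³ + t⁶ + t⁹); the count is [t¹⁰].
(1 + t⁴ + t⁸ + t¹² + t¹⁶) has coefficients 1,0,0,0,1,0,0,0,1,0,0 for degrees 0…10.
(1 + t² + t⁴ + t⁶) has coefficients 1,0,1,0,1,0,1,0,0,0,0 for degrees 0…10.
Finally multiplying by (1 + t³ + t⁶ + t⁹), the product of all factors after the first has coefficients 1,0,1,1,1,1,2,1,1,2,1 for degrees 0…10.
[t¹⁰] = 1·1 + 1·2 + 1·1 = 4.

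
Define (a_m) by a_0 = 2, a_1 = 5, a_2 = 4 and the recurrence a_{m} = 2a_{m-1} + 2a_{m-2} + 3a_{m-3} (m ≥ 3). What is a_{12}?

The ordinary generating function has denominator 1 - 2q - 2q^2 - 3q^3.
Iterating the recurrence: a_0,…,a_{12} = 2, 5, 4, 24, 71, 202, 618, 1853, 5548, 16656, 49967, 149890, 449682.

449682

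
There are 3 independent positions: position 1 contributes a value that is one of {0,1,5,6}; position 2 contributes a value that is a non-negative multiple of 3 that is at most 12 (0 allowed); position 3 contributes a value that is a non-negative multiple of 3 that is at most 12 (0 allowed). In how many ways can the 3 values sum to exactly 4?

The generating function for the choices is (1 + x + x^5 + x^6)·(1 + x^3 + x^6 + x^9 + x^12)·(1 + x^3 + x^6 + x^9 + x^12); the count is [x^4].
(1 + x + x^5 + x^6) has coefficients 1,1,0,0,0 for degrees 0…4.
(1 + x^3 + x^6 + x^9 + x^12) has coefficients 1,0,0,1,0 for degrees 0…4.
Finally multiplying by (1 + x^3 + x^6 + x^9 + x^12), the product of all factors after the first has coefficients 1,0,0,2,0 for degrees 0…4.
[x^4] = 1·0 + 1·2 = 2.

2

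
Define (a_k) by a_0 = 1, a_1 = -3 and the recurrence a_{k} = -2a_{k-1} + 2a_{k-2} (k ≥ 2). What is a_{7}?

The ordinary generating function has denominator 1 + 2z - 2z^2.
Iterating the recurrence: a_0,…,a_{7} = 1, -3, 8, -22, 60, -164, 448, -1224.

-1224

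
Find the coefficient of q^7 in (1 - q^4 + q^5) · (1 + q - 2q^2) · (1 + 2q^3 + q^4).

-4

(1 - q^4 + q^5) has coefficients 1,0,0,0,-1,1 for degrees 0…5.
(1 + q - 2q^2) has coefficients 1,1,-2,0,0,0,0,0 for degrees 0…7.
Finally multiplying by (1 + 2q^3 + q^4), the product of all factors after the first has coefficients 1,1,-2,2,3,-3,-2,0 for degrees 0…7.
[q^7] = 1·0 − 1·2 + 1·(-2) = -4.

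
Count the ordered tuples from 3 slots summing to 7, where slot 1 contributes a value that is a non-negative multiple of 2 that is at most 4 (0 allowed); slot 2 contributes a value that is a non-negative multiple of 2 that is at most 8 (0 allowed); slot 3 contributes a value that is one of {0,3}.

3

The generating function for the choices is (1 + t² + t⁴)·(1 + t² + t⁴ + t⁶ + t⁸)·(1 + t³); the count is [t⁷].
(1 + t² + t⁴) has coefficients 1,0,1,0,1 for degrees 0…4.
(1 + t² + t⁴ + t⁶ + t⁸) has coefficients 1,0,1,0,1,0,1,0 for degrees 0…7.
Finally multiplying by (1 + t³), the product of all factors after the first has coefficients 1,0,1,1,1,1,1,1 for degrees 0…7.
[t⁷] = 1·1 + 1·1 + 1·1 = 3.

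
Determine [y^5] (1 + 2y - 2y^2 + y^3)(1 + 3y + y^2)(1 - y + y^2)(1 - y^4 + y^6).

-7

(1 + 2y - 2y^2 + y^3) has coefficients 1,2,-2,1 for degrees 0…3.
(1 + 3y + y^2) has coefficients 1,3,1,0,0,0 for degrees 0…5.
Multiplying by (1 - y + y^2) gives running coefficients 1,2,-1,2,1,0 for degrees 0…5.
Finally multiplying by (1 - y^4 + y^6), the product of all factors after the first has coefficients 1,2,-1,2,0,-2 for degrees 0…5.
[y^5] = 1·(-2) + 2·0 − 2·2 + 1·(-1) = -7.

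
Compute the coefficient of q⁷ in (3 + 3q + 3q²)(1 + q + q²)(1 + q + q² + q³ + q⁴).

(3 + 3q + 3q²) has coefficients 3,3,3 for degrees 0…2.
(1 + q + q²) has coefficients 1,1,1,0,0,0,0,0 for degrees 0…7.
Finally multiplying by (1 + q + q² + q³ + q⁴), the product of all factors after the first has coefficients 1,2,3,3,3,2,1,0 for degrees 0…7.
[q⁷] = 3·0 + 3·1 + 3·2 = 9.

9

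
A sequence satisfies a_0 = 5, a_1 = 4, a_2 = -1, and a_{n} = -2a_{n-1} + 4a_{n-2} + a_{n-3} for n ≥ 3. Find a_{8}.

-5405

The ordinary generating function has denominator 1 + 2y - 4y^2 - y^3.
Iterating the recurrence: a_0,…,a_{8} = 5, 4, -1, 23, -46, 183, -527, 1740, -5405.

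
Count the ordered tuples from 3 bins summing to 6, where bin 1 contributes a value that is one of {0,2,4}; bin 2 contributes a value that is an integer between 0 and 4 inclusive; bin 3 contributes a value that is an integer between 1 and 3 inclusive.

The generating function for the choices is (1 + q^2 + q^4)·(1 + q + q^2 + q^3 + q^4)·(q + q^2 + q^3); the count is [q^6].
(1 + q^2 + q^4) has coefficients 1,0,1,0,1 for degrees 0…4.
(1 + q + q^2 + q^3 + q^4) has coefficients 1,1,1,1,1,0,0 for degrees 0…6.
Finally multiplying by (q + q^2 + q^3), the product of all factors after the first has coefficients 0,1,2,3,3,3,2 for degrees 0…6.
[q^6] = 1·2 + 1·3 + 1·2 = 7.

7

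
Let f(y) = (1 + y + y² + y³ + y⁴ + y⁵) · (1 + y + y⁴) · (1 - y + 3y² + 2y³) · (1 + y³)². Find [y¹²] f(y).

(1 + y + y² + y³ + y⁴ + y⁵) has coefficients 1,1,1,1,1,1 for degrees 0…5.
(1 + y + y⁴) has coefficients 1,1,0,0,1,0,0,0,0,0,0,0,0 for degrees 0…12.
Multiplying by (1 - y + 3y² + 2y³) gives running coefficients 1,0,2,5,3,-1,3,2,0,0,0,0,0 for degrees 0…12.
Finally multiplying by (1 + y³)², the product of all factors after the first has coefficients 1,0,2,7,3,3,14,8,0,11,7,-1,3 for degrees 0…12.
[y¹²] = 1·3 + 1·(-1) + 1·7 + 1·11 + 1·0 + 1·8 = 28.

28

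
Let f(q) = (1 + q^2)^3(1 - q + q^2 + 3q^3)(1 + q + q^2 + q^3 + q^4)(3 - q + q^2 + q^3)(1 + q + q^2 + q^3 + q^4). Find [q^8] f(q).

295

(1 + q^2)^3 has coefficients 1,0,3,0,3,0,1 for degrees 0…6.
(1 - q + q^2 + 3q^3) has coefficients 1,-1,1,3,0,0,0,0,0 for degrees 0…8.
Multiplying by (1 + q + q^2 + q^3 + q^4) gives running coefficients 1,0,1,4,4,3,4,3,0 for degrees 0…8.
Multiplying by (3 - q + q^2 + q^3) gives running coefficients 3,-1,4,12,9,10,17,12,4 for degrees 0…8.
Finally multiplying by (1 + q + q^2 + q^3 + q^4), the product of all factors after the first has coefficients 3,2,6,18,27,34,52,60,52 for degrees 0…8.
[q^8] = 1·52 + 3·52 + 3·27 + 1·6 = 295.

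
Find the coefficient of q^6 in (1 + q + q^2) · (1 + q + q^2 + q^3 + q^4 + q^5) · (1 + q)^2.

(1 + q + q^2) has coefficients 1,1,1 for degrees 0…2.
(1 + q + q^2 + q^3 + q^4 + q^5) has coefficients 1,1,1,1,1,1,0 for degrees 0…6.
Finally multiplying by (1 + q)^2, the product of all factors after the first has coefficients 1,3,4,4,4,4,3 for degrees 0…6.
[q^6] = 1·3 + 1·4 + 1·4 = 11.

11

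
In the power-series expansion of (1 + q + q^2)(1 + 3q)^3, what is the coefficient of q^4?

54

(1 + q + q^2) has coefficients 1,1,1 for degrees 0…2.
(1 + 3q)^3 has coefficients 1,9,27,27,0 for degrees 0…4.
[q^4] = 1·0 + 1·27 + 1·27 = 54.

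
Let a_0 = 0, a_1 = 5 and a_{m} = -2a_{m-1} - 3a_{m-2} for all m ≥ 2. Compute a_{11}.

-1315

The ordinary generating function has denominator 1 + 2t + 3t^2.
Iterating the recurrence: a_0,…,a_{11} = 0, 5, -10, 5, 20, -55, 50, 65, -280, 365, 110, -1315.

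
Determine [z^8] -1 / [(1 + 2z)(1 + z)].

-511

Partial fractions give a closed form: a_n = (-2)·(-2)^n + (1)·(-1)^n.
At n = 8: a_8 = -511.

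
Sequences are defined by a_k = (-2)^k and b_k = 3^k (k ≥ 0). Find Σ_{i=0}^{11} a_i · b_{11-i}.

105469

This is [x^11] in the product of the two ordinary generating functions.
Σ = 1·177147 − 2·59049 + 4·19683 − 8·6561 + 16·2187 − 32·729 + 64·243 − 128·81 + 256·27 − 512·9 + 1024·3 − 2048·1 = 105469.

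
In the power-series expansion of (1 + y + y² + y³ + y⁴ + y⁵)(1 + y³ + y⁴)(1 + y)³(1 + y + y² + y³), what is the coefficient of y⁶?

63

(1 + y + y² + y³ + y⁴ + y⁵) has coefficients 1,1,1,1,1,1 for degrees 0…5.
(1 + y³ + y⁴) has coefficients 1,0,0,1,1,0,0 for degrees 0…6.
Multiplying by (1 + y)³ gives running coefficients 1,3,3,2,4,6,4 for degrees 0…6.
Finally multiplying by (1 + y + y² + y³), the product of all factors after the first has coefficients 1,4,7,9,12,15,16 for degrees 0…6.
[y⁶] = 1·16 + 1·15 + 1·12 + 1·9 + 1·7 + 1·4 = 63.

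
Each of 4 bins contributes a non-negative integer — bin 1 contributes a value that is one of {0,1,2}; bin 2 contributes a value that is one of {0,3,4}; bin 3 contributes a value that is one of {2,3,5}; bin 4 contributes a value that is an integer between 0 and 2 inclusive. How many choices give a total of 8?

The generating function for the choices is (1 + z + z²)·(1 + z³ + z⁴)·(z² + z³ + z⁵)·(1 + z + z²); the count is [z⁸].
(1 + z + z²) has coefficients 1,1,1 for degrees 0…2.
(1 + z³ + z⁴) has coefficients 1,0,0,1,1,0,0,0,0 for degrees 0…8.
Multiplying by (z² + z³ + z⁵) gives running coefficients 0,0,1,1,0,2,2,1,1 for degrees 0…8.
Finally multiplying by (1 + z + z²), the product of all factors after the first has coefficients 0,0,1,2,2,3,4,5,4 for degrees 0…8.
[z⁸] = 1·4 + 1·5 + 1·4 = 13.

13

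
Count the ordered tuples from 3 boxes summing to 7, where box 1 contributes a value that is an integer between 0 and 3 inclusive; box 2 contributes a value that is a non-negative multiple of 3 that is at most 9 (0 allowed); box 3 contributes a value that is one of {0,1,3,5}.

The generating function for the choices is (1 + q + q² + q³)·(1 + q³ + q⁶ + q⁹)·(1 + q + q³ + q⁵); the count is [q⁷].
(1 + q + q² + q³) has coefficients 1,1,1,1 for degrees 0…3.
(1 + q³ + q⁶ + q⁹) has coefficients 1,0,0,1,0,0,1,0 for degrees 0…7.
Finally multiplying by (1 + q + q³ + q⁵), the product of all factors after the first has coefficients 1,1,0,2,1,1,2,1 for degrees 0…7.
[q⁷] = 1·1 + 1·2 + 1·1 + 1·1 = 5.

5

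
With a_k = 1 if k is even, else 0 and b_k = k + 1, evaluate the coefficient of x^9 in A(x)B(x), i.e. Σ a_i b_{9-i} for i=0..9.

30

This is [x^9] in the product of the two ordinary generating functions.
Σ = 1·10 + 0·9 + 1·8 + 0·7 + 1·6 + 0·5 + 1·4 + 0·3 + 1·2 + 0·1 = 30.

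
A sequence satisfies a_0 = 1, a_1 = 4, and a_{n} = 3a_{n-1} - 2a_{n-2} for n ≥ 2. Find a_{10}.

3070

The ordinary generating function has denominator 1 - 3z + 2z^2.
Iterating the recurrence: a_0,…,a_{10} = 1, 4, 10, 22, 46, 94, 190, 382, 766, 1534, 3070.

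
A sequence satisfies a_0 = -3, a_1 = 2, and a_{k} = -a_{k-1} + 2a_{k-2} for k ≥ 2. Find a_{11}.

The ordinary generating function has denominator 1 + t - 2t^2.
Iterating the recurrence: a_0,…,a_{11} = -3, 2, -8, 12, -28, 52, -108, 212, -428, 852, -1708, 3412.

3412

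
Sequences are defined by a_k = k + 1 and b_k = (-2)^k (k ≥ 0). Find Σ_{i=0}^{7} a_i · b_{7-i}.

This is [x^7] in the product of the two ordinary generating functions.
Σ = 1·(-128) + 2·64 + 3·(-32) + 4·16 + 5·(-8) + 6·4 + 7·(-2) + 8·1 = -54.

-54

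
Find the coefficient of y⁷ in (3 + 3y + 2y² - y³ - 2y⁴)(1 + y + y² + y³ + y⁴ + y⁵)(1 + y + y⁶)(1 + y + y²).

27

(3 + 3y + 2y² - y³ - 2y⁴) has coefficients 3,3,2,-1,-2 for degrees 0…4.
(1 + y + y² + y³ + y⁴ + y⁵) has coefficients 1,1,1,1,1,1,0,0 for degrees 0…7.
Multiplying by (1 + y + y⁶) gives running coefficients 1,2,2,2,2,2,2,1 for degrees 0…7.
Finally multiplying by (1 + y + y²), the product of all factors after the first has coefficients 1,3,5,6,6,6,6,5 for degrees 0…7.
[y⁷] = 3·5 + 3·6 + 2·6 − 1·6 − 2·6 = 27.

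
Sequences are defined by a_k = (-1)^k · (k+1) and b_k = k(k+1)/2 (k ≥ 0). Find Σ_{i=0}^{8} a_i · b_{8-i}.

This is [x^8] in the product of the two ordinary generating functions.
Σ = 1·36 − 2·28 + 3·21 − 4·15 + 5·10 − 6·6 + 7·3 − 8·1 + 9·0 = 10.

10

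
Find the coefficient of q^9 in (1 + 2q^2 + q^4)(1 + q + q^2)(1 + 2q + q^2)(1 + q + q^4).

(1 + 2q^2 + q^4) has coefficients 1,0,2,0,1 for degrees 0…4.
(1 + q + q^2) has coefficients 1,1,1,0,0,0,0,0,0,0 for degrees 0…9.
Multiplying by (1 + 2q + q^2) gives running coefficients 1,3,4,3,1,0,0,0,0,0 for degrees 0…9.
Finally multiplying by (1 + q + q^4), the product of all factors after the first has coefficients 1,4,7,7,5,4,4,3,1,0 for degrees 0…9.
[q^9] = 1·0 + 2·3 + 1·4 = 10.

10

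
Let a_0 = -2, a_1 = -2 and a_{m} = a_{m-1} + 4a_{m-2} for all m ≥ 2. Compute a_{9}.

-5858

The ordinary generating function has denominator 1 - t - 4t^2.
Iterating the recurrence: a_0,…,a_{9} = -2, -2, -10, -18, -58, -130, -362, -882, -2330, -5858.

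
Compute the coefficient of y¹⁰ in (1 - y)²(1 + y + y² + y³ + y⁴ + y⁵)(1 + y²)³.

(1 - y)² has coefficients 1,-2,1 for degrees 0…2.
(1 + y + y² + y³ + y⁴ + y⁵) has coefficients 1,1,1,1,1,1,0,0,0,0,0 for degrees 0…10.
Finally multiplying by (1 + y²)³, the product of all factors after the first has coefficients 1,1,4,4,7,7,7,7,4,4,1 for degrees 0…10.
[y¹⁰] = 1·1 − 2·4 + 1·4 = -3.

-3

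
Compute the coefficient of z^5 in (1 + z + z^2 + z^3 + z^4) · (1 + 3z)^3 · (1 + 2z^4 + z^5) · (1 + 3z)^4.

9138

(1 + z + z^2 + z^3 + z^4) has coefficients 1,1,1,1,1 for degrees 0…4.
(1 + 3z)^3 has coefficients 1,9,27,27,0,0 for degrees 0…5.
Multiplying by (1 + 2z^4 + z^5) gives running coefficients 1,9,27,27,2,19 for degrees 0…5.
Finally multiplying by (1 + 3z)^4, the product of all factors after the first has coefficients 1,21,189,945,2837,5146 for degrees 0…5.
[z^5] = 1·5146 + 1·2837 + 1·945 + 1·189 + 1·21 = 9138.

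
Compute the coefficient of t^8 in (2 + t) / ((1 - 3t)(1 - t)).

22962

Partial fractions give a closed form: a_n = (7/2)·3^n + (-3/2)·1^n.
At n = 8: a_8 = 22962.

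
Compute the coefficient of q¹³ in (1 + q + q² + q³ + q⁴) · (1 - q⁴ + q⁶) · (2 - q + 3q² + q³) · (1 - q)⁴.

(1 + q + q² + q³ + q⁴) has coefficients 1,1,1,1,1 for degrees 0…4.
(1 - q⁴ + q⁶) has coefficients 1,0,0,0,-1,0,1,0,0,0,0,0,0,0 for degrees 0…13.
Multiplying by (2 - q + 3q² + q³) gives running coefficients 2,-1,3,1,-2,1,-1,-2,3,1,0,0,0,0 for degrees 0…13.
Finally multiplying by (1 - q)⁴, the product of all factors after the first has coefficients 2,-9,19,-25,18,2,-18,17,-1,-18,21,-8,-1,1 for degrees 0…13.
[q¹³] = 1·1 + 1·(-1) + 1·(-8) + 1·21 + 1·(-18) = -5.

-5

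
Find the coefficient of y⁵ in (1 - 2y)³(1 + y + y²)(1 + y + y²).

-6

(1 - 2y)³ has coefficients 1,-6,12,-8 for degrees 0…3.
(1 + y + y²) has coefficients 1,1,1,0,0,0 for degrees 0…5.
Finally multiplying by (1 + y + y²), the product of all factors after the first has coefficients 1,2,3,2,1,0 for degrees 0…5.
[y⁵] = 1·0 − 6·1 + 12·2 − 8·3 = -6.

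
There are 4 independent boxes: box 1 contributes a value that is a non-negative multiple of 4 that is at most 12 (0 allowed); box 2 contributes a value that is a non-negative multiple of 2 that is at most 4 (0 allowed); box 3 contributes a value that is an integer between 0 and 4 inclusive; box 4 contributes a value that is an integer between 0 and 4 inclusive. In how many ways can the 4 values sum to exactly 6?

The generating function for the choices is (1 + t^4 + t^8 + t^12)·(1 + t^2 + t^4)·(1 + t + t^2 + t^3 + t^4)·(1 + t + t^2 + t^3 + t^4); the count is [t^6].
(1 + t^4 + t^8 + t^12) has coefficients 1,0,0,0,1,0,0 for degrees 0…6.
(1 + t^2 + t^4) has coefficients 1,0,1,0,1,0,0 for degrees 0…6.
Multiplying by (1 + t + t^2 + t^3 + t^4) gives running coefficients 1,1,2,2,3,2,2 for degrees 0…6.
Finally multiplying by (1 + t + t^2 + t^3 + t^4), the product of all factors after the first has coefficients 1,2,4,6,9,10,11 for degrees 0…6.
[t^6] = 1·11 + 1·4 = 15.

15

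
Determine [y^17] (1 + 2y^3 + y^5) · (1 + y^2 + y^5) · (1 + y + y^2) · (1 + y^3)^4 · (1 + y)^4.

681

(1 + 2y^3 + y^5) has coefficients 1,0,0,2,0,1 for degrees 0…5.
(1 + y^2 + y^5) has coefficients 1,0,1,0,0,1,0,0,0,0,0,0,0,0,0,0,0,0 for degrees 0…17.
Multiplying by (1 + y + y^2) gives running coefficients 1,1,2,1,1,1,1,1,0,0,0,0,0,0,0,0,0,0 for degrees 0…17.
Multiplying by (1 + y^3)^4 gives running coefficients 1,1,2,5,5,9,11,11,16,14,14,14,11,11,6,5,5,1 for degrees 0…17.
Finally multiplying by (1 + y)^4, the product of all factors after the first has coefficients 1,5,12,23,42,68,99,134,167,197,221,229,223,209,186,153,116,86 for degrees 0…17.
[y^17] = 1·86 + 2·186 + 1·223 = 681.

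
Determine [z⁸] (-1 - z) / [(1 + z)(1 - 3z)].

The denominator gives the recurrence a_n = 2a_(n−1) + 3a_(n−2) for n ≥ 2; the numerator fixes a_0 = -1, a_1 = -3.
Iterating: -1, -3, -9, -27, -81, -243, -729, -2187, -6561, so a_8 = -6561.

-6561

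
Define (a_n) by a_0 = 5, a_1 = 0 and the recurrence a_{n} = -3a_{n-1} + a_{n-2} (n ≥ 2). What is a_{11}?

-214185

The ordinary generating function has denominator 1 + 3x - x^2.
Iterating the recurrence: a_0,…,a_{11} = 5, 0, 5, -15, 50, -165, 545, -1800, 5945, -19635, 64850, -214185.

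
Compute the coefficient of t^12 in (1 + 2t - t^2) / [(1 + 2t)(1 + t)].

The denominator gives the recurrence a_n = −3a_(n−1) − 2a_(n−2) for n ≥ 3; the numerator fixes a_0 = 1, a_1 = -1, a_2 = 0.
Iterating: 1, -1, 0, 2, -6, 14, -30, 62, -126, 254, -510, 1022, -2046, so a_12 = -2046.

-2046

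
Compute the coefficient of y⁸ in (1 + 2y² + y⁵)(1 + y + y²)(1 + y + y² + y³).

(1 + 2y² + y⁵) has coefficients 1,0,2,0,0,1 for degrees 0…5.
(1 + y + y²) has coefficients 1,1,1,0,0,0,0,0,0 for degrees 0…8.
Finally multiplying by (1 + y + y² + y³), the product of all factors after the first has coefficients 1,2,3,3,2,1,0,0,0 for degrees 0…8.
[y⁸] = 1·0 + 2·0 + 1·3 = 3.

3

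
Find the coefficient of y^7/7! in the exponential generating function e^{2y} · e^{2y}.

The EGF product rule gives c_7 = Σ_{k_1+k_2=7} C(7; k_1,k_2) · ∏ g_i(k_i), where e^{2y} gives (2)^k; e^{2y} gives (2)^k.
g_1(k) for k = 0…7: 1, 2, 4, 8, 16, 32, 64, 128.
g_2(k) for k = 0…7: 1, 2, 4, 8, 16, 32, 64, 128.
c_7 = Σ_k C(7,k)·g_1(k)·g_2(7−k) = 1·1·128 + 7·2·64 + 21·4·32 + 35·8·16 + 35·16·8 + 21·32·4 + 7·64·2 + 1·128·1 = 128 + 896 + 2688 + 4480 + 4480 + 2688 + 896 + 128 = 16384.

16384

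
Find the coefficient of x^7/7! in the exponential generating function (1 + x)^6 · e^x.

The EGF product rule gives c_7 = Σ_{k_1+k_2=7} C(7; k_1,k_2) · ∏ g_i(k_i), where (1+x)^6 gives the falling factorial (6)_k; e^x gives (1)^k.
g_1(k) for k = 0…7: 1, 6, 30, 120, 360, 720, 720, 0.
g_2(k) for k = 0…7: 1, 1, 1, 1, 1, 1, 1, 1.
c_7 = Σ_k C(7,k)·g_1(k)·g_2(7−k) = 1·1·1 + 7·6·1 + 21·30·1 + 35·120·1 + 35·360·1 + 21·720·1 + 7·720·1 = 1 + 42 + 630 + 4200 + 12600 + 15120 + 5040 = 37633.

37633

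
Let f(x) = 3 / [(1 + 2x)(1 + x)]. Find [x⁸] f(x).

1533

The denominator gives the recurrence a_n = −3a_(n−1) − 2a_(n−2) for n ≥ 2; the numerator fixes a_0 = 3, a_1 = -9.
Iterating: 3, -9, 21, -45, 93, -189, 381, -765, 1533, so a_8 = 1533.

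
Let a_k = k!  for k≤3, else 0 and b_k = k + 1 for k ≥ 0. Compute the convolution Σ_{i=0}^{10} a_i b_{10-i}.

This is [x^10] in the product of the two ordinary generating functions.
Σ = 1·11 + 1·10 + 2·9 + 6·8 + 0·7 + 0·6 + 0·5 + 0·4 + 0·3 + 0·2 + 0·1 = 87.

87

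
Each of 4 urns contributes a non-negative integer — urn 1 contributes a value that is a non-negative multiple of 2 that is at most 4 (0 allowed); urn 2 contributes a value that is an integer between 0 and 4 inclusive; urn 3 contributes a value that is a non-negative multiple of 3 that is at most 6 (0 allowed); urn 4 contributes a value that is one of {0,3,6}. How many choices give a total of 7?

The generating function for the choices is (1 + t^2 + t^4)·(1 + t + t^2 + t^3 + t^4)·(1 + t^3 + t^6)·(1 + t^3 + t^6); the count is [t^7].
(1 + t^2 + t^4) has coefficients 1,0,1,0,1 for degrees 0…4.
(1 + t + t^2 + t^3 + t^4) has coefficients 1,1,1,1,1,0,0,0 for degrees 0…7.
Multiplying by (1 + t^3 + t^6) gives running coefficients 1,1,1,2,2,1,2,2 for degrees 0…7.
Finally multiplying by (1 + t^3 + t^6), the product of all factors after the first has coefficients 1,1,1,3,3,2,5,5 for degrees 0…7.
[t^7] = 1·5 + 1·2 + 1·3 = 10.

10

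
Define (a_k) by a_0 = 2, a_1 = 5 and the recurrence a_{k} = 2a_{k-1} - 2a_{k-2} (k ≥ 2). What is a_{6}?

-24

The ordinary generating function has denominator 1 - 2y + 2y^2.
Iterating the recurrence: a_0,…,a_{6} = 2, 5, 6, 2, -8, -20, -24.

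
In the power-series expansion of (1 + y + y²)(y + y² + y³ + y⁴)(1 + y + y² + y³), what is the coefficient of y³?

6

(1 + y + y²) has coefficients 1,1,1 for degrees 0…2.
(y + y² + y³ + y⁴) has coefficients 0,1,1,1 for degrees 0…3.
Finally multiplying by (1 + y + y² + y³), the product of all factors after the first has coefficients 0,1,2,3 for degrees 0…3.
[y³] = 1·3 + 1·2 + 1·1 = 6.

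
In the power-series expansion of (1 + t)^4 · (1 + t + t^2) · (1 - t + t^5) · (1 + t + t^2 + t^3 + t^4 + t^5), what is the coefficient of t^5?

6

(1 + t)^4 has coefficients 1,4,6,4,1 for degrees 0…4.
(1 + t + t^2) has coefficients 1,1,1,0,0,0 for degrees 0…5.
Multiplying by (1 - t + t^5) gives running coefficients 1,0,0,-1,0,1 for degrees 0…5.
Finally multiplying by (1 + t + t^2 + t^3 + t^4 + t^5), the product of all factors after the first has coefficients 1,1,1,0,0,1 for degrees 0…5.
[t^5] = 1·1 + 4·0 + 6·0 + 4·1 + 1·1 = 6.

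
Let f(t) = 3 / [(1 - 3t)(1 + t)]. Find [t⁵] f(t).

546

Partial fractions give a closed form: a_n = (9/4)·3^n + (3/4)·(-1)^n.
At n = 5: a_5 = 546.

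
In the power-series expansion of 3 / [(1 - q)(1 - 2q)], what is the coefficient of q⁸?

Partial fractions give a closed form: a_n = (-3)·1^n + (6)·2^n.
At n = 8: a_8 = 1533.

1533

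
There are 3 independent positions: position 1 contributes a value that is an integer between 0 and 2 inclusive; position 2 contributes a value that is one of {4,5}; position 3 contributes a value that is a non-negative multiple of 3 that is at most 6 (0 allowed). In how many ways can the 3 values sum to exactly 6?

2

The generating function for the choices is (1 + t + t²)·(t⁴ + t⁵)·(1 + t³ + t⁶); the count is [t⁶].
(1 + t + t²) has coefficients 1,1,1 for degrees 0…2.
(t⁴ + t⁵) has coefficients 0,0,0,0,1,1,0 for degrees 0…6.
Finally multiplying by (1 + t³ + t⁶), the product of all factors after the first has coefficients 0,0,0,0,1,1,0 for degrees 0…6.
[t⁶] = 1·0 + 1·1 + 1·1 = 2.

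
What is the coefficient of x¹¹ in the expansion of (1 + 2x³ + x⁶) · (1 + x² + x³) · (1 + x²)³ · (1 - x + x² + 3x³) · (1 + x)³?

351

(1 + 2x³ + x⁶) has coefficients 1,0,0,2,0,0,1 for degrees 0…6.
(1 + x² + x³) has coefficients 1,0,1,1,0,0,0,0,0,0,0,0 for degrees 0…11.
Multiplying by (1 + x²)³ gives running coefficients 1,0,4,1,6,3,4,3,1,1,0,0 for degrees 0…11.
Multiplying by (1 - x + x² + 3x³) gives running coefficients 1,-1,5,0,9,10,10,20,11,15,9,4 for degrees 0…11.
Finally multiplying by (1 + x)³, the product of all factors after the first has coefficients 1,2,5,13,23,42,67,89,111,118,107,87 for degrees 0…11.
[x¹¹] = 1·87 + 2·111 + 1·42 = 351.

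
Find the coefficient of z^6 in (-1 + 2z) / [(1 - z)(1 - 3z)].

-365

The denominator gives the recurrence a_n = 4a_(n−1) − 3a_(n−2) for n ≥ 2; the numerator fixes a_0 = -1, a_1 = -2.
Iterating: -1, -2, -5, -14, -41, -122, -365, so a_6 = -365.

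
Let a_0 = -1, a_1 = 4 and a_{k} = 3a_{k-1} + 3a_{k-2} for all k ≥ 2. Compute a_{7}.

7884

The ordinary generating function has denominator 1 - 3z - 3z^2.
Iterating the recurrence: a_0,…,a_{7} = -1, 4, 9, 39, 144, 549, 2079, 7884.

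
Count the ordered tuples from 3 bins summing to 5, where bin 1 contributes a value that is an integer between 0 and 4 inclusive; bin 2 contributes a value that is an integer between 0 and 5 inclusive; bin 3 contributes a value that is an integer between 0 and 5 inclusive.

The generating function for the choices is (1 + z + z² + z³ + z⁴)·(1 + z + z² + z³ + z⁴ + z⁵)·(1 + z + z² + z³ + z⁴ + z⁵); the count is [z⁵].
(1 + z + z² + z³ + z⁴) has coefficients 1,1,1,1,1 for degrees 0…4.
(1 + z + z² + z³ + z⁴ + z⁵) has coefficients 1,1,1,1,1,1 for degrees 0…5.
Finally multiplying by (1 + z + z² + z³ + z⁴ + z⁵), the product of all factors after the first has coefficients 1,2,3,4,5,6 for degrees 0…5.
[z⁵] = 1·6 + 1·5 + 1·4 + 1·3 + 1·2 = 20.

20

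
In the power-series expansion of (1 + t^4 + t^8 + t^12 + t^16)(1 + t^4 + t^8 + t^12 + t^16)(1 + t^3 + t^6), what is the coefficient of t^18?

4

(1 + t^4 + t^8 + t^12 + t^16) has coefficients 1,0,0,0,1,0,0,0,1,0,0,0,1,0,0,0,1 for degrees 0…16.
(1 + t^4 + t^8 + t^12 + t^16) has coefficients 1,0,0,0,1,0,0,0,1,0,0,0,1,0,0,0,1,0,0 for degrees 0…18.
Finally multiplying by (1 + t^3 + t^6), the product of all factors after the first has coefficients 1,0,0,1,1,0,1,1,1,0,1,1,1,0,1,1,1,0,1 for degrees 0…18.
[t^18] = 1·1 + 1·1 + 1·1 + 1·1 + 1·0 = 4.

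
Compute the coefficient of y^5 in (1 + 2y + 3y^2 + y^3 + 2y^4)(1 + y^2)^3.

(1 + 2y + 3y^2 + y^3 + 2y^4) has coefficients 1,2,3,1,2 for degrees 0…4.
(1 + y^2)^3 has coefficients 1,0,3,0,3,0 for degrees 0…5.
[y^5] = 1·0 + 2·3 + 3·0 + 1·3 + 2·0 = 9.

9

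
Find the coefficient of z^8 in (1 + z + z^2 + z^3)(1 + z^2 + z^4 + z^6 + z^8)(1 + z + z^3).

(1 + z + z^2 + z^3) has coefficients 1,1,1,1 for degrees 0…3.
(1 + z^2 + z^4 + z^6 + z^8) has coefficients 1,0,1,0,1,0,1,0,1 for degrees 0…8.
Finally multiplying by (1 + z + z^3), the product of all factors after the first has coefficients 1,1,1,2,1,2,1,2,1 for degrees 0…8.
[z^8] = 1·1 + 1·2 + 1·1 + 1·2 = 6.

6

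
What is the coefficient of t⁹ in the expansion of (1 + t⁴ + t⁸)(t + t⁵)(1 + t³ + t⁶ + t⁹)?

(1 + t⁴ + t⁸) has coefficients 1,0,0,0,1,0,0,0,1 for degrees 0…8.
(t + t⁵) has coefficients 0,1,0,0,0,1,0,0,0,0 for degrees 0…9.
Finally multiplying by (1 + t³ + t⁶ + t⁹), the product of all factors after the first has coefficients 0,1,0,0,1,1,0,1,1,0 for degrees 0…9.
[t⁹] = 1·0 + 1·1 + 1·1 = 2.

2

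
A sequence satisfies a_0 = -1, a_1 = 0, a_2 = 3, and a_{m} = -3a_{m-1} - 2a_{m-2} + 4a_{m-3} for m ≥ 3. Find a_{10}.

The ordinary generating function has denominator 1 + 3z + 2z^2 - 4z^3.
Iterating the recurrence: a_0,…,a_{10} = -1, 0, 3, -13, 33, -61, 65, 59, -551, 1795, -4047.

-4047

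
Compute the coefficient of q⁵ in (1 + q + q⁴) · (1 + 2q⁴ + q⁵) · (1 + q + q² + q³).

6

(1 + q + q⁴) has coefficients 1,1,0,0,1 for degrees 0…4.
(1 + 2q⁴ + q⁵) has coefficients 1,0,0,0,2,1 for degrees 0…5.
Finally multiplying by (1 + q + q² + q³), the product of all factors after the first has coefficients 1,1,1,1,2,3 for degrees 0…5.
[q⁵] = 1·3 + 1·2 + 1·1 = 6.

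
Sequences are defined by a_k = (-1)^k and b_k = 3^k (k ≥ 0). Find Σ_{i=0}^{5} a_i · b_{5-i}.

182

The convolution is the x^5 coefficient of A(x)B(x).
Σ = 1·243 − 1·81 + 1·27 − 1·9 + 1·3 − 1·1 = 182.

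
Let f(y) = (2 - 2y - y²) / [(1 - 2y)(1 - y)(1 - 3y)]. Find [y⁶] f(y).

3817

The denominator gives the recurrence a_n = 6a_(n−1) − 11a_(n−2) + 6a_(n−3) for n ≥ 3; the numerator fixes a_0 = 2, a_1 = 10, a_2 = 37.
Iterating: 2, 10, 37, 124, 397, 1240, 3817, so a_6 = 3817.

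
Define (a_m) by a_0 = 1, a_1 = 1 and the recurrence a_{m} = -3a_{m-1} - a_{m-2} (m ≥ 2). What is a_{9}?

The ordinary generating function has denominator 1 + 3y + y^2.
Iterating the recurrence: a_0,…,a_{9} = 1, 1, -4, 11, -29, 76, -199, 521, -1364, 3571.

3571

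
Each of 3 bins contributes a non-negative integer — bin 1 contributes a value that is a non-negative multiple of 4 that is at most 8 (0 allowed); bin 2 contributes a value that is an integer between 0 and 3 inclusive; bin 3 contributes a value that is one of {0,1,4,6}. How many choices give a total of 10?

The generating function for the choices is (1 + z⁴ + z⁸)·(1 + z + z² + z³)·(1 + z + z⁴ + z⁶); the count is [z¹⁰].
(1 + z⁴ + z⁸) has coefficients 1,0,0,0,1,0,0,0,1 for degrees 0…8.
(1 + z + z² + z³) has coefficients 1,1,1,1,0,0,0,0,0,0,0 for degrees 0…10.
Finally multiplying by (1 + z + z⁴ + z⁶), the product of all factors after the first has coefficients 1,2,2,2,2,1,2,2,1,1,0 for degrees 0…10.
[z¹⁰] = 1·0 + 1·2 + 1·2 = 4.

4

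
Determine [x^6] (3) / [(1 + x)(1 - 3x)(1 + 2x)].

1137

Partial fractions give a closed form: a_n = (-3/4)·(-1)^n + (27/20)·3^n + (12/5)·(-2)^n.
At n = 6: a_6 = 1137.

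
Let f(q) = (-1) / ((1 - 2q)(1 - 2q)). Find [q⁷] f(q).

-1024

The denominator gives the recurrence a_n = 4a_(n−1) − 4a_(n−2) for n ≥ 2; the numerator fixes a_0 = -1, a_1 = -4.
Iterating: -1, -4, -12, -32, -80, -192, -448, -1024, so a_7 = -1024.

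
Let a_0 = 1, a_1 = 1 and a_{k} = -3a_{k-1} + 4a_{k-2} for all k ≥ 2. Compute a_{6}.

1

The ordinary generating function has denominator 1 + 3t - 4t^2.
Iterating the recurrence: a_0,…,a_{6} = 1, 1, 1, 1, 1, 1, 1.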